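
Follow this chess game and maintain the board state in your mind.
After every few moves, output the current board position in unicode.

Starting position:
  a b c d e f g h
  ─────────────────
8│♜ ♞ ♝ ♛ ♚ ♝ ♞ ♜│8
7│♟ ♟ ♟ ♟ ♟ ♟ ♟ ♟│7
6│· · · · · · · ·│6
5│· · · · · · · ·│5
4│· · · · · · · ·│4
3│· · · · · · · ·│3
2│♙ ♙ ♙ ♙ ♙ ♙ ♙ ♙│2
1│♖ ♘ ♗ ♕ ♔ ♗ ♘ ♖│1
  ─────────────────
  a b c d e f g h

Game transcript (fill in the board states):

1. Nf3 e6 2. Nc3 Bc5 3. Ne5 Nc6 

  a b c d e f g h
  ─────────────────
8│♜ · ♝ ♛ ♚ · ♞ ♜│8
7│♟ ♟ ♟ ♟ · ♟ ♟ ♟│7
6│· · ♞ · ♟ · · ·│6
5│· · ♝ · ♘ · · ·│5
4│· · · · · · · ·│4
3│· · ♘ · · · · ·│3
2│♙ ♙ ♙ ♙ ♙ ♙ ♙ ♙│2
1│♖ · ♗ ♕ ♔ ♗ · ♖│1
  ─────────────────
  a b c d e f g h

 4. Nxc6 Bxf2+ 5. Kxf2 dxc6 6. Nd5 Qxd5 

  a b c d e f g h
  ─────────────────
8│♜ · ♝ · ♚ · ♞ ♜│8
7│♟ ♟ ♟ · · ♟ ♟ ♟│7
6│· · ♟ · ♟ · · ·│6
5│· · · ♛ · · · ·│5
4│· · · · · · · ·│4
3│· · · · · · · ·│3
2│♙ ♙ ♙ ♙ ♙ ♔ ♙ ♙│2
1│♖ · ♗ ♕ · ♗ · ♖│1
  ─────────────────
  a b c d e f g h

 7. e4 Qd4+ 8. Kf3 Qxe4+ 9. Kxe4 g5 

  a b c d e f g h
  ─────────────────
8│♜ · ♝ · ♚ · ♞ ♜│8
7│♟ ♟ ♟ · · ♟ · ♟│7
6│· · ♟ · ♟ · · ·│6
5│· · · · · · ♟ ·│5
4│· · · · ♔ · · ·│4
3│· · · · · · · ·│3
2│♙ ♙ ♙ ♙ · · ♙ ♙│2
1│♖ · ♗ ♕ · ♗ · ♖│1
  ─────────────────
  a b c d e f g h

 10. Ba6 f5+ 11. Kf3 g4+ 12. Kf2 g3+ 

  a b c d e f g h
  ─────────────────
8│♜ · ♝ · ♚ · ♞ ♜│8
7│♟ ♟ ♟ · · · · ♟│7
6│♗ · ♟ · ♟ · · ·│6
5│· · · · · ♟ · ·│5
4│· · · · · · · ·│4
3│· · · · · · ♟ ·│3
2│♙ ♙ ♙ ♙ · ♔ ♙ ♙│2
1│♖ · ♗ ♕ · · · ♖│1
  ─────────────────
  a b c d e f g h

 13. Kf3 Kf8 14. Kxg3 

  a b c d e f g h
  ─────────────────
8│♜ · ♝ · · ♚ ♞ ♜│8
7│♟ ♟ ♟ · · · · ♟│7
6│♗ · ♟ · ♟ · · ·│6
5│· · · · · ♟ · ·│5
4│· · · · · · · ·│4
3│· · · · · · ♔ ·│3
2│♙ ♙ ♙ ♙ · · ♙ ♙│2
1│♖ · ♗ ♕ · · · ♖│1
  ─────────────────
  a b c d e f g h


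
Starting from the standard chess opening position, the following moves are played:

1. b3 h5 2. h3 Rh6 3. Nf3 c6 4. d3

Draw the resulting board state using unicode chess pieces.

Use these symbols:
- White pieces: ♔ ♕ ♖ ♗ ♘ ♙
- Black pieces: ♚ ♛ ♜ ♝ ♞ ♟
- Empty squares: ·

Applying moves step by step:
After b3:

♜ ♞ ♝ ♛ ♚ ♝ ♞ ♜
♟ ♟ ♟ ♟ ♟ ♟ ♟ ♟
· · · · · · · ·
· · · · · · · ·
· · · · · · · ·
· ♙ · · · · · ·
♙ · ♙ ♙ ♙ ♙ ♙ ♙
♖ ♘ ♗ ♕ ♔ ♗ ♘ ♖


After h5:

♜ ♞ ♝ ♛ ♚ ♝ ♞ ♜
♟ ♟ ♟ ♟ ♟ ♟ ♟ ·
· · · · · · · ·
· · · · · · · ♟
· · · · · · · ·
· ♙ · · · · · ·
♙ · ♙ ♙ ♙ ♙ ♙ ♙
♖ ♘ ♗ ♕ ♔ ♗ ♘ ♖


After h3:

♜ ♞ ♝ ♛ ♚ ♝ ♞ ♜
♟ ♟ ♟ ♟ ♟ ♟ ♟ ·
· · · · · · · ·
· · · · · · · ♟
· · · · · · · ·
· ♙ · · · · · ♙
♙ · ♙ ♙ ♙ ♙ ♙ ·
♖ ♘ ♗ ♕ ♔ ♗ ♘ ♖


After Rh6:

♜ ♞ ♝ ♛ ♚ ♝ ♞ ·
♟ ♟ ♟ ♟ ♟ ♟ ♟ ·
· · · · · · · ♜
· · · · · · · ♟
· · · · · · · ·
· ♙ · · · · · ♙
♙ · ♙ ♙ ♙ ♙ ♙ ·
♖ ♘ ♗ ♕ ♔ ♗ ♘ ♖


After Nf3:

♜ ♞ ♝ ♛ ♚ ♝ ♞ ·
♟ ♟ ♟ ♟ ♟ ♟ ♟ ·
· · · · · · · ♜
· · · · · · · ♟
· · · · · · · ·
· ♙ · · · ♘ · ♙
♙ · ♙ ♙ ♙ ♙ ♙ ·
♖ ♘ ♗ ♕ ♔ ♗ · ♖


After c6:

♜ ♞ ♝ ♛ ♚ ♝ ♞ ·
♟ ♟ · ♟ ♟ ♟ ♟ ·
· · ♟ · · · · ♜
· · · · · · · ♟
· · · · · · · ·
· ♙ · · · ♘ · ♙
♙ · ♙ ♙ ♙ ♙ ♙ ·
♖ ♘ ♗ ♕ ♔ ♗ · ♖


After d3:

♜ ♞ ♝ ♛ ♚ ♝ ♞ ·
♟ ♟ · ♟ ♟ ♟ ♟ ·
· · ♟ · · · · ♜
· · · · · · · ♟
· · · · · · · ·
· ♙ · ♙ · ♘ · ♙
♙ · ♙ · ♙ ♙ ♙ ·
♖ ♘ ♗ ♕ ♔ ♗ · ♖



  a b c d e f g h
  ─────────────────
8│♜ ♞ ♝ ♛ ♚ ♝ ♞ ·│8
7│♟ ♟ · ♟ ♟ ♟ ♟ ·│7
6│· · ♟ · · · · ♜│6
5│· · · · · · · ♟│5
4│· · · · · · · ·│4
3│· ♙ · ♙ · ♘ · ♙│3
2│♙ · ♙ · ♙ ♙ ♙ ·│2
1│♖ ♘ ♗ ♕ ♔ ♗ · ♖│1
  ─────────────────
  a b c d e f g h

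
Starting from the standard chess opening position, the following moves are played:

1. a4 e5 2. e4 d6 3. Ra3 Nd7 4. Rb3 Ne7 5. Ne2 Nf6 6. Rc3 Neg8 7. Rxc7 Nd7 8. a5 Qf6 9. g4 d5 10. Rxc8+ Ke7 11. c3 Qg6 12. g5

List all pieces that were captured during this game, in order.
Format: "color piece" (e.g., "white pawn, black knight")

Tracking captures:
  Rxc7: captured black pawn
  Rxc8+: captured black bishop

black pawn, black bishop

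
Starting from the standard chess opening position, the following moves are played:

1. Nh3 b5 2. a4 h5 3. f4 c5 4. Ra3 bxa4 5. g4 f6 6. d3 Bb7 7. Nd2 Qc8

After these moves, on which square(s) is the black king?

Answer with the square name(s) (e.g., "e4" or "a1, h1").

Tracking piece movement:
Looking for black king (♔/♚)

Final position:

  a b c d e f g h
  ─────────────────
8│♜ ♞ ♛ · ♚ ♝ ♞ ♜│8
7│♟ ♝ · ♟ ♟ · ♟ ·│7
6│· · · · · ♟ · ·│6
5│· · ♟ · · · · ♟│5
4│♟ · · · · ♙ ♙ ·│4
3│♖ · · ♙ · · · ♘│3
2│· ♙ ♙ ♘ ♙ · · ♙│2
1│· · ♗ ♕ ♔ ♗ · ♖│1
  ─────────────────
  a b c d e f g h


e8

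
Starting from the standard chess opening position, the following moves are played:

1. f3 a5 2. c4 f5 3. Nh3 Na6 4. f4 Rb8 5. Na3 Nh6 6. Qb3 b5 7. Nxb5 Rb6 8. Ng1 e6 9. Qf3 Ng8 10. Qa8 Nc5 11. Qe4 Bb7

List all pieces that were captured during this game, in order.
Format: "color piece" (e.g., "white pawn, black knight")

Tracking captures:
  Nxb5: captured black pawn

black pawn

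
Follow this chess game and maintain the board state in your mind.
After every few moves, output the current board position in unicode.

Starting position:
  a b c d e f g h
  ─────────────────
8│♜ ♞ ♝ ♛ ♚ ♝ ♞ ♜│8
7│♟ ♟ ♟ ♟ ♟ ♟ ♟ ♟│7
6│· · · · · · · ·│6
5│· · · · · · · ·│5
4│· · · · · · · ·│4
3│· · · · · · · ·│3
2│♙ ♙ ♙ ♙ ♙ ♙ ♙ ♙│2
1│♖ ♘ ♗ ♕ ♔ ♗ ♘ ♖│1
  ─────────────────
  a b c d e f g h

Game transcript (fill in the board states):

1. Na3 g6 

  a b c d e f g h
  ─────────────────
8│♜ ♞ ♝ ♛ ♚ ♝ ♞ ♜│8
7│♟ ♟ ♟ ♟ ♟ ♟ · ♟│7
6│· · · · · · ♟ ·│6
5│· · · · · · · ·│5
4│· · · · · · · ·│4
3│♘ · · · · · · ·│3
2│♙ ♙ ♙ ♙ ♙ ♙ ♙ ♙│2
1│♖ · ♗ ♕ ♔ ♗ ♘ ♖│1
  ─────────────────
  a b c d e f g h

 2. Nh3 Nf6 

  a b c d e f g h
  ─────────────────
8│♜ ♞ ♝ ♛ ♚ ♝ · ♜│8
7│♟ ♟ ♟ ♟ ♟ ♟ · ♟│7
6│· · · · · ♞ ♟ ·│6
5│· · · · · · · ·│5
4│· · · · · · · ·│4
3│♘ · · · · · · ♘│3
2│♙ ♙ ♙ ♙ ♙ ♙ ♙ ♙│2
1│♖ · ♗ ♕ ♔ ♗ · ♖│1
  ─────────────────
  a b c d e f g h

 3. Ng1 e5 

  a b c d e f g h
  ─────────────────
8│♜ ♞ ♝ ♛ ♚ ♝ · ♜│8
7│♟ ♟ ♟ ♟ · ♟ · ♟│7
6│· · · · · ♞ ♟ ·│6
5│· · · · ♟ · · ·│5
4│· · · · · · · ·│4
3│♘ · · · · · · ·│3
2│♙ ♙ ♙ ♙ ♙ ♙ ♙ ♙│2
1│♖ · ♗ ♕ ♔ ♗ ♘ ♖│1
  ─────────────────
  a b c d e f g h

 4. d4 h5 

  a b c d e f g h
  ─────────────────
8│♜ ♞ ♝ ♛ ♚ ♝ · ♜│8
7│♟ ♟ ♟ ♟ · ♟ · ·│7
6│· · · · · ♞ ♟ ·│6
5│· · · · ♟ · · ♟│5
4│· · · ♙ · · · ·│4
3│♘ · · · · · · ·│3
2│♙ ♙ ♙ · ♙ ♙ ♙ ♙│2
1│♖ · ♗ ♕ ♔ ♗ ♘ ♖│1
  ─────────────────
  a b c d e f g h

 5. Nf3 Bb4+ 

  a b c d e f g h
  ─────────────────
8│♜ ♞ ♝ ♛ ♚ · · ♜│8
7│♟ ♟ ♟ ♟ · ♟ · ·│7
6│· · · · · ♞ ♟ ·│6
5│· · · · ♟ · · ♟│5
4│· ♝ · ♙ · · · ·│4
3│♘ · · · · ♘ · ·│3
2│♙ ♙ ♙ · ♙ ♙ ♙ ♙│2
1│♖ · ♗ ♕ ♔ ♗ · ♖│1
  ─────────────────
  a b c d e f g h



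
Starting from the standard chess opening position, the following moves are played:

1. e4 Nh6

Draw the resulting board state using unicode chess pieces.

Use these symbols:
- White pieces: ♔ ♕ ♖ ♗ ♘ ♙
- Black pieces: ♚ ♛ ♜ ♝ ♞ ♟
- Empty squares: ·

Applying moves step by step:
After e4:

♜ ♞ ♝ ♛ ♚ ♝ ♞ ♜
♟ ♟ ♟ ♟ ♟ ♟ ♟ ♟
· · · · · · · ·
· · · · · · · ·
· · · · ♙ · · ·
· · · · · · · ·
♙ ♙ ♙ ♙ · ♙ ♙ ♙
♖ ♘ ♗ ♕ ♔ ♗ ♘ ♖


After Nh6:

♜ ♞ ♝ ♛ ♚ ♝ · ♜
♟ ♟ ♟ ♟ ♟ ♟ ♟ ♟
· · · · · · · ♞
· · · · · · · ·
· · · · ♙ · · ·
· · · · · · · ·
♙ ♙ ♙ ♙ · ♙ ♙ ♙
♖ ♘ ♗ ♕ ♔ ♗ ♘ ♖



  a b c d e f g h
  ─────────────────
8│♜ ♞ ♝ ♛ ♚ ♝ · ♜│8
7│♟ ♟ ♟ ♟ ♟ ♟ ♟ ♟│7
6│· · · · · · · ♞│6
5│· · · · · · · ·│5
4│· · · · ♙ · · ·│4
3│· · · · · · · ·│3
2│♙ ♙ ♙ ♙ · ♙ ♙ ♙│2
1│♖ ♘ ♗ ♕ ♔ ♗ ♘ ♖│1
  ─────────────────
  a b c d e f g h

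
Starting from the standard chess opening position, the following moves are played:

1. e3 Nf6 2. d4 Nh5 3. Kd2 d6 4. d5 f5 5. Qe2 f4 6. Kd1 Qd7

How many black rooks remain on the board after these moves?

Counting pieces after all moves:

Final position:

  a b c d e f g h
  ─────────────────
8│♜ ♞ ♝ · ♚ ♝ · ♜│8
7│♟ ♟ ♟ ♛ ♟ · ♟ ♟│7
6│· · · ♟ · · · ·│6
5│· · · ♙ · · · ♞│5
4│· · · · · ♟ · ·│4
3│· · · · ♙ · · ·│3
2│♙ ♙ ♙ · ♕ ♙ ♙ ♙│2
1│♖ ♘ ♗ ♔ · ♗ ♘ ♖│1
  ─────────────────
  a b c d e f g h


2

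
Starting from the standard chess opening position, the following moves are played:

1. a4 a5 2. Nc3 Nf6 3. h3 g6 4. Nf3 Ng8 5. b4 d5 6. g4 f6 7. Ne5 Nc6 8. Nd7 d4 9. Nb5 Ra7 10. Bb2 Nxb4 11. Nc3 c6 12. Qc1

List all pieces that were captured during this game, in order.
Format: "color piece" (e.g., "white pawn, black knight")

Tracking captures:
  Nxb4: captured white pawn

white pawn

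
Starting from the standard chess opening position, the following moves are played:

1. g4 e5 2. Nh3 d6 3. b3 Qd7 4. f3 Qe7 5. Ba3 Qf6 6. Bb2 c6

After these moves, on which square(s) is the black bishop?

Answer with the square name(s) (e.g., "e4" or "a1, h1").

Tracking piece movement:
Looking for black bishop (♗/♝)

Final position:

  a b c d e f g h
  ─────────────────
8│♜ ♞ ♝ · ♚ ♝ ♞ ♜│8
7│♟ ♟ · · · ♟ ♟ ♟│7
6│· · ♟ ♟ · ♛ · ·│6
5│· · · · ♟ · · ·│5
4│· · · · · · ♙ ·│4
3│· ♙ · · · ♙ · ♘│3
2│♙ ♗ ♙ ♙ ♙ · · ♙│2
1│♖ ♘ · ♕ ♔ ♗ · ♖│1
  ─────────────────
  a b c d e f g h


c8, f8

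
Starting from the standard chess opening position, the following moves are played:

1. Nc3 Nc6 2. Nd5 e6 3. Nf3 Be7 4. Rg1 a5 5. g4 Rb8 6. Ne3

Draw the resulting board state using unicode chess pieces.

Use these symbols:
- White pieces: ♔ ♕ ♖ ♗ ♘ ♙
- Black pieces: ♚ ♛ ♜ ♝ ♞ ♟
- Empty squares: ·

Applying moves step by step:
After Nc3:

♜ ♞ ♝ ♛ ♚ ♝ ♞ ♜
♟ ♟ ♟ ♟ ♟ ♟ ♟ ♟
· · · · · · · ·
· · · · · · · ·
· · · · · · · ·
· · ♘ · · · · ·
♙ ♙ ♙ ♙ ♙ ♙ ♙ ♙
♖ · ♗ ♕ ♔ ♗ ♘ ♖


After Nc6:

♜ · ♝ ♛ ♚ ♝ ♞ ♜
♟ ♟ ♟ ♟ ♟ ♟ ♟ ♟
· · ♞ · · · · ·
· · · · · · · ·
· · · · · · · ·
· · ♘ · · · · ·
♙ ♙ ♙ ♙ ♙ ♙ ♙ ♙
♖ · ♗ ♕ ♔ ♗ ♘ ♖


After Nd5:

♜ · ♝ ♛ ♚ ♝ ♞ ♜
♟ ♟ ♟ ♟ ♟ ♟ ♟ ♟
· · ♞ · · · · ·
· · · ♘ · · · ·
· · · · · · · ·
· · · · · · · ·
♙ ♙ ♙ ♙ ♙ ♙ ♙ ♙
♖ · ♗ ♕ ♔ ♗ ♘ ♖


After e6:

♜ · ♝ ♛ ♚ ♝ ♞ ♜
♟ ♟ ♟ ♟ · ♟ ♟ ♟
· · ♞ · ♟ · · ·
· · · ♘ · · · ·
· · · · · · · ·
· · · · · · · ·
♙ ♙ ♙ ♙ ♙ ♙ ♙ ♙
♖ · ♗ ♕ ♔ ♗ ♘ ♖


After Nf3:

♜ · ♝ ♛ ♚ ♝ ♞ ♜
♟ ♟ ♟ ♟ · ♟ ♟ ♟
· · ♞ · ♟ · · ·
· · · ♘ · · · ·
· · · · · · · ·
· · · · · ♘ · ·
♙ ♙ ♙ ♙ ♙ ♙ ♙ ♙
♖ · ♗ ♕ ♔ ♗ · ♖


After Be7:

♜ · ♝ ♛ ♚ · ♞ ♜
♟ ♟ ♟ ♟ ♝ ♟ ♟ ♟
· · ♞ · ♟ · · ·
· · · ♘ · · · ·
· · · · · · · ·
· · · · · ♘ · ·
♙ ♙ ♙ ♙ ♙ ♙ ♙ ♙
♖ · ♗ ♕ ♔ ♗ · ♖


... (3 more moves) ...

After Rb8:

· ♜ ♝ ♛ ♚ · ♞ ♜
· ♟ ♟ ♟ ♝ ♟ ♟ ♟
· · ♞ · ♟ · · ·
♟ · · ♘ · · · ·
· · · · · · ♙ ·
· · · · · ♘ · ·
♙ ♙ ♙ ♙ ♙ ♙ · ♙
♖ · ♗ ♕ ♔ ♗ ♖ ·


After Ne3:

· ♜ ♝ ♛ ♚ · ♞ ♜
· ♟ ♟ ♟ ♝ ♟ ♟ ♟
· · ♞ · ♟ · · ·
♟ · · · · · · ·
· · · · · · ♙ ·
· · · · ♘ ♘ · ·
♙ ♙ ♙ ♙ ♙ ♙ · ♙
♖ · ♗ ♕ ♔ ♗ ♖ ·



  a b c d e f g h
  ─────────────────
8│· ♜ ♝ ♛ ♚ · ♞ ♜│8
7│· ♟ ♟ ♟ ♝ ♟ ♟ ♟│7
6│· · ♞ · ♟ · · ·│6
5│♟ · · · · · · ·│5
4│· · · · · · ♙ ·│4
3│· · · · ♘ ♘ · ·│3
2│♙ ♙ ♙ ♙ ♙ ♙ · ♙│2
1│♖ · ♗ ♕ ♔ ♗ ♖ ·│1
  ─────────────────
  a b c d e f g h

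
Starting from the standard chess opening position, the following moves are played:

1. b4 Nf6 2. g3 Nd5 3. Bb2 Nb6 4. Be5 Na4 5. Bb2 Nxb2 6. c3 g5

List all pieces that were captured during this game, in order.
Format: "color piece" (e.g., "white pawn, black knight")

Tracking captures:
  Nxb2: captured white bishop

white bishop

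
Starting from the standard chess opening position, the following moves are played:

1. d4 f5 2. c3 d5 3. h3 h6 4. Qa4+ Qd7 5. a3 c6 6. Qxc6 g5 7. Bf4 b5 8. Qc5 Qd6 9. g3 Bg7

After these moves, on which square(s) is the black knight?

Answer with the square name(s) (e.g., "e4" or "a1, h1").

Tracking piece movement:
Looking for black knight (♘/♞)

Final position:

  a b c d e f g h
  ─────────────────
8│♜ ♞ ♝ · ♚ · ♞ ♜│8
7│♟ · · · ♟ · ♝ ·│7
6│· · · ♛ · · · ♟│6
5│· ♟ ♕ ♟ · ♟ ♟ ·│5
4│· · · ♙ · ♗ · ·│4
3│♙ · ♙ · · · ♙ ♙│3
2│· ♙ · · ♙ ♙ · ·│2
1│♖ ♘ · · ♔ ♗ ♘ ♖│1
  ─────────────────
  a b c d e f g h


b8, g8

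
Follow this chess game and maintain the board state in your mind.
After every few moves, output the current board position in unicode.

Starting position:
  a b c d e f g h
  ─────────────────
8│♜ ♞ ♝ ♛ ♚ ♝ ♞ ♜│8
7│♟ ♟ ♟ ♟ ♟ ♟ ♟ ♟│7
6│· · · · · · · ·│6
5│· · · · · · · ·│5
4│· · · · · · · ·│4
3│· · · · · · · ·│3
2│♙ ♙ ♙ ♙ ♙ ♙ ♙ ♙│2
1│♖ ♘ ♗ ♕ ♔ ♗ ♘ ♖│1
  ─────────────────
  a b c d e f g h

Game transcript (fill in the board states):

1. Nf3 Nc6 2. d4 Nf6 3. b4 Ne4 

  a b c d e f g h
  ─────────────────
8│♜ · ♝ ♛ ♚ ♝ · ♜│8
7│♟ ♟ ♟ ♟ ♟ ♟ ♟ ♟│7
6│· · ♞ · · · · ·│6
5│· · · · · · · ·│5
4│· ♙ · ♙ ♞ · · ·│4
3│· · · · · ♘ · ·│3
2│♙ · ♙ · ♙ ♙ ♙ ♙│2
1│♖ ♘ ♗ ♕ ♔ ♗ · ♖│1
  ─────────────────
  a b c d e f g h

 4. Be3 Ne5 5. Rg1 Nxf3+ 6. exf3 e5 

  a b c d e f g h
  ─────────────────
8│♜ · ♝ ♛ ♚ ♝ · ♜│8
7│♟ ♟ ♟ ♟ · ♟ ♟ ♟│7
6│· · · · · · · ·│6
5│· · · · ♟ · · ·│5
4│· ♙ · ♙ ♞ · · ·│4
3│· · · · ♗ ♙ · ·│3
2│♙ · ♙ · · ♙ ♙ ♙│2
1│♖ ♘ · ♕ ♔ ♗ ♖ ·│1
  ─────────────────
  a b c d e f g h

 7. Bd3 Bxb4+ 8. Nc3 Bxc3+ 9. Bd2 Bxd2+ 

  a b c d e f g h
  ─────────────────
8│♜ · ♝ ♛ ♚ · · ♜│8
7│♟ ♟ ♟ ♟ · ♟ ♟ ♟│7
6│· · · · · · · ·│6
5│· · · · ♟ · · ·│5
4│· · · ♙ ♞ · · ·│4
3│· · · ♗ · ♙ · ·│3
2│♙ · ♙ ♝ · ♙ ♙ ♙│2
1│♖ · · ♕ ♔ · ♖ ·│1
  ─────────────────
  a b c d e f g h

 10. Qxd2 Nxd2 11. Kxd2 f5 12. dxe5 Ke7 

  a b c d e f g h
  ─────────────────
8│♜ · ♝ ♛ · · · ♜│8
7│♟ ♟ ♟ ♟ ♚ · ♟ ♟│7
6│· · · · · · · ·│6
5│· · · · ♙ ♟ · ·│5
4│· · · · · · · ·│4
3│· · · ♗ · ♙ · ·│3
2│♙ · ♙ ♔ · ♙ ♙ ♙│2
1│♖ · · · · · ♖ ·│1
  ─────────────────
  a b c d e f g h

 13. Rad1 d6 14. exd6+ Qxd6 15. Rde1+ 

  a b c d e f g h
  ─────────────────
8│♜ · ♝ · · · · ♜│8
7│♟ ♟ ♟ · ♚ · ♟ ♟│7
6│· · · ♛ · · · ·│6
5│· · · · · ♟ · ·│5
4│· · · · · · · ·│4
3│· · · ♗ · ♙ · ·│3
2│♙ · ♙ ♔ · ♙ ♙ ♙│2
1│· · · · ♖ · ♖ ·│1
  ─────────────────
  a b c d e f g h


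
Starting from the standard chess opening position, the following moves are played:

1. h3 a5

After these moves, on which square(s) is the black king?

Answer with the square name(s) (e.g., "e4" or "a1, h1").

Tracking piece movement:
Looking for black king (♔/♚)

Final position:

  a b c d e f g h
  ─────────────────
8│♜ ♞ ♝ ♛ ♚ ♝ ♞ ♜│8
7│· ♟ ♟ ♟ ♟ ♟ ♟ ♟│7
6│· · · · · · · ·│6
5│♟ · · · · · · ·│5
4│· · · · · · · ·│4
3│· · · · · · · ♙│3
2│♙ ♙ ♙ ♙ ♙ ♙ ♙ ·│2
1│♖ ♘ ♗ ♕ ♔ ♗ ♘ ♖│1
  ─────────────────
  a b c d e f g h


e8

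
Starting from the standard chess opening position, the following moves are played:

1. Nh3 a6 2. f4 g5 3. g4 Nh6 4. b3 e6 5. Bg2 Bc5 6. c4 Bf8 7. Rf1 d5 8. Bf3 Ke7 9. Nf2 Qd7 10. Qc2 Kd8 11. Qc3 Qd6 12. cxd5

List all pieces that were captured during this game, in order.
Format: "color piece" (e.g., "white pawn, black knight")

Tracking captures:
  cxd5: captured black pawn

black pawn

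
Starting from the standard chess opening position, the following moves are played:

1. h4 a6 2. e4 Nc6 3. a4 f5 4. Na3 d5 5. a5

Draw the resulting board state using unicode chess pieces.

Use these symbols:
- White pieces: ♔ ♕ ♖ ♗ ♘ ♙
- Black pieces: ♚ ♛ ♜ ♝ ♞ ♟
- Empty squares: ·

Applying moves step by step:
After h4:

♜ ♞ ♝ ♛ ♚ ♝ ♞ ♜
♟ ♟ ♟ ♟ ♟ ♟ ♟ ♟
· · · · · · · ·
· · · · · · · ·
· · · · · · · ♙
· · · · · · · ·
♙ ♙ ♙ ♙ ♙ ♙ ♙ ·
♖ ♘ ♗ ♕ ♔ ♗ ♘ ♖


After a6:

♜ ♞ ♝ ♛ ♚ ♝ ♞ ♜
· ♟ ♟ ♟ ♟ ♟ ♟ ♟
♟ · · · · · · ·
· · · · · · · ·
· · · · · · · ♙
· · · · · · · ·
♙ ♙ ♙ ♙ ♙ ♙ ♙ ·
♖ ♘ ♗ ♕ ♔ ♗ ♘ ♖


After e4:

♜ ♞ ♝ ♛ ♚ ♝ ♞ ♜
· ♟ ♟ ♟ ♟ ♟ ♟ ♟
♟ · · · · · · ·
· · · · · · · ·
· · · · ♙ · · ♙
· · · · · · · ·
♙ ♙ ♙ ♙ · ♙ ♙ ·
♖ ♘ ♗ ♕ ♔ ♗ ♘ ♖


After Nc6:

♜ · ♝ ♛ ♚ ♝ ♞ ♜
· ♟ ♟ ♟ ♟ ♟ ♟ ♟
♟ · ♞ · · · · ·
· · · · · · · ·
· · · · ♙ · · ♙
· · · · · · · ·
♙ ♙ ♙ ♙ · ♙ ♙ ·
♖ ♘ ♗ ♕ ♔ ♗ ♘ ♖


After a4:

♜ · ♝ ♛ ♚ ♝ ♞ ♜
· ♟ ♟ ♟ ♟ ♟ ♟ ♟
♟ · ♞ · · · · ·
· · · · · · · ·
♙ · · · ♙ · · ♙
· · · · · · · ·
· ♙ ♙ ♙ · ♙ ♙ ·
♖ ♘ ♗ ♕ ♔ ♗ ♘ ♖


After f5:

♜ · ♝ ♛ ♚ ♝ ♞ ♜
· ♟ ♟ ♟ ♟ · ♟ ♟
♟ · ♞ · · · · ·
· · · · · ♟ · ·
♙ · · · ♙ · · ♙
· · · · · · · ·
· ♙ ♙ ♙ · ♙ ♙ ·
♖ ♘ ♗ ♕ ♔ ♗ ♘ ♖


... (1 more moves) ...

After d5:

♜ · ♝ ♛ ♚ ♝ ♞ ♜
· ♟ ♟ · ♟ · ♟ ♟
♟ · ♞ · · · · ·
· · · ♟ · ♟ · ·
♙ · · · ♙ · · ♙
♘ · · · · · · ·
· ♙ ♙ ♙ · ♙ ♙ ·
♖ · ♗ ♕ ♔ ♗ ♘ ♖


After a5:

♜ · ♝ ♛ ♚ ♝ ♞ ♜
· ♟ ♟ · ♟ · ♟ ♟
♟ · ♞ · · · · ·
♙ · · ♟ · ♟ · ·
· · · · ♙ · · ♙
♘ · · · · · · ·
· ♙ ♙ ♙ · ♙ ♙ ·
♖ · ♗ ♕ ♔ ♗ ♘ ♖



  a b c d e f g h
  ─────────────────
8│♜ · ♝ ♛ ♚ ♝ ♞ ♜│8
7│· ♟ ♟ · ♟ · ♟ ♟│7
6│♟ · ♞ · · · · ·│6
5│♙ · · ♟ · ♟ · ·│5
4│· · · · ♙ · · ♙│4
3│♘ · · · · · · ·│3
2│· ♙ ♙ ♙ · ♙ ♙ ·│2
1│♖ · ♗ ♕ ♔ ♗ ♘ ♖│1
  ─────────────────
  a b c d e f g h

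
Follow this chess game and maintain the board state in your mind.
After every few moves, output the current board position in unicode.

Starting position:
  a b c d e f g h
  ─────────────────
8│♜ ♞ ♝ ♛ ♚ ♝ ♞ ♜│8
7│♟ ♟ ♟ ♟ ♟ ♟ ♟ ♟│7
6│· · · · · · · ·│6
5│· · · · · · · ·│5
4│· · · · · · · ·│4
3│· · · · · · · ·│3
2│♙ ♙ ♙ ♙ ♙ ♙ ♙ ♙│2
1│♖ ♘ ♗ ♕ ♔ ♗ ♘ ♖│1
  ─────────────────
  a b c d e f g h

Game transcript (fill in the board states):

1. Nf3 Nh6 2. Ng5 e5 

  a b c d e f g h
  ─────────────────
8│♜ ♞ ♝ ♛ ♚ ♝ · ♜│8
7│♟ ♟ ♟ ♟ · ♟ ♟ ♟│7
6│· · · · · · · ♞│6
5│· · · · ♟ · ♘ ·│5
4│· · · · · · · ·│4
3│· · · · · · · ·│3
2│♙ ♙ ♙ ♙ ♙ ♙ ♙ ♙│2
1│♖ ♘ ♗ ♕ ♔ ♗ · ♖│1
  ─────────────────
  a b c d e f g h

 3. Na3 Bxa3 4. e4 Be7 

  a b c d e f g h
  ─────────────────
8│♜ ♞ ♝ ♛ ♚ · · ♜│8
7│♟ ♟ ♟ ♟ ♝ ♟ ♟ ♟│7
6│· · · · · · · ♞│6
5│· · · · ♟ · ♘ ·│5
4│· · · · ♙ · · ·│4
3│· · · · · · · ·│3
2│♙ ♙ ♙ ♙ · ♙ ♙ ♙│2
1│♖ · ♗ ♕ ♔ ♗ · ♖│1
  ─────────────────
  a b c d e f g h

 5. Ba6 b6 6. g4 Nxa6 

  a b c d e f g h
  ─────────────────
8│♜ · ♝ ♛ ♚ · · ♜│8
7│♟ · ♟ ♟ ♝ ♟ ♟ ♟│7
6│♞ ♟ · · · · · ♞│6
5│· · · · ♟ · ♘ ·│5
4│· · · · ♙ · ♙ ·│4
3│· · · · · · · ·│3
2│♙ ♙ ♙ ♙ · ♙ · ♙│2
1│♖ · ♗ ♕ ♔ · · ♖│1
  ─────────────────
  a b c d e f g h

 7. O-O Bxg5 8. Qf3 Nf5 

  a b c d e f g h
  ─────────────────
8│♜ · ♝ ♛ ♚ · · ♜│8
7│♟ · ♟ ♟ · ♟ ♟ ♟│7
6│♞ ♟ · · · · · ·│6
5│· · · · ♟ ♞ ♝ ·│5
4│· · · · ♙ · ♙ ·│4
3│· · · · · ♕ · ·│3
2│♙ ♙ ♙ ♙ · ♙ · ♙│2
1│♖ · ♗ · · ♖ ♔ ·│1
  ─────────────────
  a b c d e f g h



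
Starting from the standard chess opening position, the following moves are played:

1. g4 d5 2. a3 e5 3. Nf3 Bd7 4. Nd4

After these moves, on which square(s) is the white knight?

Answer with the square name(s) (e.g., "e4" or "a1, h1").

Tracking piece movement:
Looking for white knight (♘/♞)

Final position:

  a b c d e f g h
  ─────────────────
8│♜ ♞ · ♛ ♚ ♝ ♞ ♜│8
7│♟ ♟ ♟ ♝ · ♟ ♟ ♟│7
6│· · · · · · · ·│6
5│· · · ♟ ♟ · · ·│5
4│· · · ♘ · · ♙ ·│4
3│♙ · · · · · · ·│3
2│· ♙ ♙ ♙ ♙ ♙ · ♙│2
1│♖ ♘ ♗ ♕ ♔ ♗ · ♖│1
  ─────────────────
  a b c d e f g h


b1, d4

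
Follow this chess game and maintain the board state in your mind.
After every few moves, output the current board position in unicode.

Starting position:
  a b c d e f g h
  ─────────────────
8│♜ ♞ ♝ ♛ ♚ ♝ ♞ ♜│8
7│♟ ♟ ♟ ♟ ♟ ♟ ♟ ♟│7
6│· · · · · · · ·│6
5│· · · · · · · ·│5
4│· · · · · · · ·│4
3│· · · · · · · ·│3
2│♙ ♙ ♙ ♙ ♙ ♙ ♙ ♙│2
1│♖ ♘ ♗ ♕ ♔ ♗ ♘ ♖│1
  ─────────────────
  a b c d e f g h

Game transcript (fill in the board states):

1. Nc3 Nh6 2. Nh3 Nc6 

  a b c d e f g h
  ─────────────────
8│♜ · ♝ ♛ ♚ ♝ · ♜│8
7│♟ ♟ ♟ ♟ ♟ ♟ ♟ ♟│7
6│· · ♞ · · · · ♞│6
5│· · · · · · · ·│5
4│· · · · · · · ·│4
3│· · ♘ · · · · ♘│3
2│♙ ♙ ♙ ♙ ♙ ♙ ♙ ♙│2
1│♖ · ♗ ♕ ♔ ♗ · ♖│1
  ─────────────────
  a b c d e f g h

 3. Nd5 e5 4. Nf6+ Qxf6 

  a b c d e f g h
  ─────────────────
8│♜ · ♝ · ♚ ♝ · ♜│8
7│♟ ♟ ♟ ♟ · ♟ ♟ ♟│7
6│· · ♞ · · ♛ · ♞│6
5│· · · · ♟ · · ·│5
4│· · · · · · · ·│4
3│· · · · · · · ♘│3
2│♙ ♙ ♙ ♙ ♙ ♙ ♙ ♙│2
1│♖ · ♗ ♕ ♔ ♗ · ♖│1
  ─────────────────
  a b c d e f g h

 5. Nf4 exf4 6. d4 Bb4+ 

  a b c d e f g h
  ─────────────────
8│♜ · ♝ · ♚ · · ♜│8
7│♟ ♟ ♟ ♟ · ♟ ♟ ♟│7
6│· · ♞ · · ♛ · ♞│6
5│· · · · · · · ·│5
4│· ♝ · ♙ · ♟ · ·│4
3│· · · · · · · ·│3
2│♙ ♙ ♙ · ♙ ♙ ♙ ♙│2
1│♖ · ♗ ♕ ♔ ♗ · ♖│1
  ─────────────────
  a b c d e f g h

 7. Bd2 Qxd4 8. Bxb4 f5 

  a b c d e f g h
  ─────────────────
8│♜ · ♝ · ♚ · · ♜│8
7│♟ ♟ ♟ ♟ · · ♟ ♟│7
6│· · ♞ · · · · ♞│6
5│· · · · · ♟ · ·│5
4│· ♗ · ♛ · ♟ · ·│4
3│· · · · · · · ·│3
2│♙ ♙ ♙ · ♙ ♙ ♙ ♙│2
1│♖ · · ♕ ♔ ♗ · ♖│1
  ─────────────────
  a b c d e f g h



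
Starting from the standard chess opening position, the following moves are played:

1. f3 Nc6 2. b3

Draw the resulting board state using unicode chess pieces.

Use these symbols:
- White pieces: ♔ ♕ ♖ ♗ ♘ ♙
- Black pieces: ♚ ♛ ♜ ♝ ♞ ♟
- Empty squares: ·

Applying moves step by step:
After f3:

♜ ♞ ♝ ♛ ♚ ♝ ♞ ♜
♟ ♟ ♟ ♟ ♟ ♟ ♟ ♟
· · · · · · · ·
· · · · · · · ·
· · · · · · · ·
· · · · · ♙ · ·
♙ ♙ ♙ ♙ ♙ · ♙ ♙
♖ ♘ ♗ ♕ ♔ ♗ ♘ ♖


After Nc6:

♜ · ♝ ♛ ♚ ♝ ♞ ♜
♟ ♟ ♟ ♟ ♟ ♟ ♟ ♟
· · ♞ · · · · ·
· · · · · · · ·
· · · · · · · ·
· · · · · ♙ · ·
♙ ♙ ♙ ♙ ♙ · ♙ ♙
♖ ♘ ♗ ♕ ♔ ♗ ♘ ♖


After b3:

♜ · ♝ ♛ ♚ ♝ ♞ ♜
♟ ♟ ♟ ♟ ♟ ♟ ♟ ♟
· · ♞ · · · · ·
· · · · · · · ·
· · · · · · · ·
· ♙ · · · ♙ · ·
♙ · ♙ ♙ ♙ · ♙ ♙
♖ ♘ ♗ ♕ ♔ ♗ ♘ ♖



  a b c d e f g h
  ─────────────────
8│♜ · ♝ ♛ ♚ ♝ ♞ ♜│8
7│♟ ♟ ♟ ♟ ♟ ♟ ♟ ♟│7
6│· · ♞ · · · · ·│6
5│· · · · · · · ·│5
4│· · · · · · · ·│4
3│· ♙ · · · ♙ · ·│3
2│♙ · ♙ ♙ ♙ · ♙ ♙│2
1│♖ ♘ ♗ ♕ ♔ ♗ ♘ ♖│1
  ─────────────────
  a b c d e f g h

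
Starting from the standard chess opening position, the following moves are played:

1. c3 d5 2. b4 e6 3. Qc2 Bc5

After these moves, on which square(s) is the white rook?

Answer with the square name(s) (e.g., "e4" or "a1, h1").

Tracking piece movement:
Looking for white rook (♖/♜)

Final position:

  a b c d e f g h
  ─────────────────
8│♜ ♞ ♝ ♛ ♚ · ♞ ♜│8
7│♟ ♟ ♟ · · ♟ ♟ ♟│7
6│· · · · ♟ · · ·│6
5│· · ♝ ♟ · · · ·│5
4│· ♙ · · · · · ·│4
3│· · ♙ · · · · ·│3
2│♙ · ♕ ♙ ♙ ♙ ♙ ♙│2
1│♖ ♘ ♗ · ♔ ♗ ♘ ♖│1
  ─────────────────
  a b c d e f g h


a1, h1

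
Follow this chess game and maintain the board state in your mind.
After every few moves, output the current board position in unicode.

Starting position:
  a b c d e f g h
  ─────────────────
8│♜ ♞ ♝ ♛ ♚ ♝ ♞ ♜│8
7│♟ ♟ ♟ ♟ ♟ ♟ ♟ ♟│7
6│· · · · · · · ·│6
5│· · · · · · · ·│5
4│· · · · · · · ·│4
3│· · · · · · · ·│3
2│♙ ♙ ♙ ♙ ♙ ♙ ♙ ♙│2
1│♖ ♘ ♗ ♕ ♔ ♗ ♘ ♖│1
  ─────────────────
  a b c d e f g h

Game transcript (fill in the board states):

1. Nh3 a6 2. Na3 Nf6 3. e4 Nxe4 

  a b c d e f g h
  ─────────────────
8│♜ ♞ ♝ ♛ ♚ ♝ · ♜│8
7│· ♟ ♟ ♟ ♟ ♟ ♟ ♟│7
6│♟ · · · · · · ·│6
5│· · · · · · · ·│5
4│· · · · ♞ · · ·│4
3│♘ · · · · · · ♘│3
2│♙ ♙ ♙ ♙ · ♙ ♙ ♙│2
1│♖ · ♗ ♕ ♔ ♗ · ♖│1
  ─────────────────
  a b c d e f g h

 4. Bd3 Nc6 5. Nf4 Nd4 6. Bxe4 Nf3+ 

  a b c d e f g h
  ─────────────────
8│♜ · ♝ ♛ ♚ ♝ · ♜│8
7│· ♟ ♟ ♟ ♟ ♟ ♟ ♟│7
6│♟ · · · · · · ·│6
5│· · · · · · · ·│5
4│· · · · ♗ ♘ · ·│4
3│♘ · · · · ♞ · ·│3
2│♙ ♙ ♙ ♙ · ♙ ♙ ♙│2
1│♖ · ♗ ♕ ♔ · · ♖│1
  ─────────────────
  a b c d e f g h

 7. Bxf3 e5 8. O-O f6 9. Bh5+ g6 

  a b c d e f g h
  ─────────────────
8│♜ · ♝ ♛ ♚ ♝ · ♜│8
7│· ♟ ♟ ♟ · · · ♟│7
6│♟ · · · · ♟ ♟ ·│6
5│· · · · ♟ · · ♗│5
4│· · · · · ♘ · ·│4
3│♘ · · · · · · ·│3
2│♙ ♙ ♙ ♙ · ♙ ♙ ♙│2
1│♖ · ♗ ♕ · ♖ ♔ ·│1
  ─────────────────
  a b c d e f g h

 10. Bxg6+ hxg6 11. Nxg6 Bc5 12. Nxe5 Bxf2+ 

  a b c d e f g h
  ─────────────────
8│♜ · ♝ ♛ ♚ · · ♜│8
7│· ♟ ♟ ♟ · · · ·│7
6│♟ · · · · ♟ · ·│6
5│· · · · ♘ · · ·│5
4│· · · · · · · ·│4
3│♘ · · · · · · ·│3
2│♙ ♙ ♙ ♙ · ♝ ♙ ♙│2
1│♖ · ♗ ♕ · ♖ ♔ ·│1
  ─────────────────
  a b c d e f g h

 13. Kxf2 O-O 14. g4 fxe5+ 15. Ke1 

  a b c d e f g h
  ─────────────────
8│♜ · ♝ ♛ · ♜ ♚ ·│8
7│· ♟ ♟ ♟ · · · ·│7
6│♟ · · · · · · ·│6
5│· · · · ♟ · · ·│5
4│· · · · · · ♙ ·│4
3│♘ · · · · · · ·│3
2│♙ ♙ ♙ ♙ · · · ♙│2
1│♖ · ♗ ♕ ♔ ♖ · ·│1
  ─────────────────
  a b c d e f g h


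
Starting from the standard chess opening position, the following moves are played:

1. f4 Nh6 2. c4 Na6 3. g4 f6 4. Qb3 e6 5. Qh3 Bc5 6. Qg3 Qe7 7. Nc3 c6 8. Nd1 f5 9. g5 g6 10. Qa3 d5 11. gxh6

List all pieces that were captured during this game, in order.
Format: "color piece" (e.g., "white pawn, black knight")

Tracking captures:
  gxh6: captured black knight

black knight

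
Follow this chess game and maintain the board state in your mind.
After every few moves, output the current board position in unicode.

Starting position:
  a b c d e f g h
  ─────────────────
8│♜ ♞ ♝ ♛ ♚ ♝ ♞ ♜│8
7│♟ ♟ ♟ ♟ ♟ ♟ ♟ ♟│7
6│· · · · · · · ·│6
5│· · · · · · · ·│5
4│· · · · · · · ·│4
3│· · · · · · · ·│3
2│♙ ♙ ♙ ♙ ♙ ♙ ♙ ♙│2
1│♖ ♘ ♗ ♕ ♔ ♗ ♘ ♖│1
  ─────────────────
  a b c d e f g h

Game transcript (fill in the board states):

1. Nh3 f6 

  a b c d e f g h
  ─────────────────
8│♜ ♞ ♝ ♛ ♚ ♝ ♞ ♜│8
7│♟ ♟ ♟ ♟ ♟ · ♟ ♟│7
6│· · · · · ♟ · ·│6
5│· · · · · · · ·│5
4│· · · · · · · ·│4
3│· · · · · · · ♘│3
2│♙ ♙ ♙ ♙ ♙ ♙ ♙ ♙│2
1│♖ ♘ ♗ ♕ ♔ ♗ · ♖│1
  ─────────────────
  a b c d e f g h

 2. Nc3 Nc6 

  a b c d e f g h
  ─────────────────
8│♜ · ♝ ♛ ♚ ♝ ♞ ♜│8
7│♟ ♟ ♟ ♟ ♟ · ♟ ♟│7
6│· · ♞ · · ♟ · ·│6
5│· · · · · · · ·│5
4│· · · · · · · ·│4
3│· · ♘ · · · · ♘│3
2│♙ ♙ ♙ ♙ ♙ ♙ ♙ ♙│2
1│♖ · ♗ ♕ ♔ ♗ · ♖│1
  ─────────────────
  a b c d e f g h

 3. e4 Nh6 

  a b c d e f g h
  ─────────────────
8│♜ · ♝ ♛ ♚ ♝ · ♜│8
7│♟ ♟ ♟ ♟ ♟ · ♟ ♟│7
6│· · ♞ · · ♟ · ♞│6
5│· · · · · · · ·│5
4│· · · · ♙ · · ·│4
3│· · ♘ · · · · ♘│3
2│♙ ♙ ♙ ♙ · ♙ ♙ ♙│2
1│♖ · ♗ ♕ ♔ ♗ · ♖│1
  ─────────────────
  a b c d e f g h

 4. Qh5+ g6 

  a b c d e f g h
  ─────────────────
8│♜ · ♝ ♛ ♚ ♝ · ♜│8
7│♟ ♟ ♟ ♟ ♟ · · ♟│7
6│· · ♞ · · ♟ ♟ ♞│6
5│· · · · · · · ♕│5
4│· · · · ♙ · · ·│4
3│· · ♘ · · · · ♘│3
2│♙ ♙ ♙ ♙ · ♙ ♙ ♙│2
1│♖ · ♗ · ♔ ♗ · ♖│1
  ─────────────────
  a b c d e f g h

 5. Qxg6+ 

  a b c d e f g h
  ─────────────────
8│♜ · ♝ ♛ ♚ ♝ · ♜│8
7│♟ ♟ ♟ ♟ ♟ · · ♟│7
6│· · ♞ · · ♟ ♕ ♞│6
5│· · · · · · · ·│5
4│· · · · ♙ · · ·│4
3│· · ♘ · · · · ♘│3
2│♙ ♙ ♙ ♙ · ♙ ♙ ♙│2
1│♖ · ♗ · ♔ ♗ · ♖│1
  ─────────────────
  a b c d e f g h


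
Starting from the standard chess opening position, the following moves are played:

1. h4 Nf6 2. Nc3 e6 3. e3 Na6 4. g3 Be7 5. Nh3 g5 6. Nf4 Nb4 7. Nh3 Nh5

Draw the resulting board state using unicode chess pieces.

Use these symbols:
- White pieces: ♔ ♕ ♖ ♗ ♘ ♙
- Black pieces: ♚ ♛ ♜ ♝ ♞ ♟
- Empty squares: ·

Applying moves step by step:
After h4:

♜ ♞ ♝ ♛ ♚ ♝ ♞ ♜
♟ ♟ ♟ ♟ ♟ ♟ ♟ ♟
· · · · · · · ·
· · · · · · · ·
· · · · · · · ♙
· · · · · · · ·
♙ ♙ ♙ ♙ ♙ ♙ ♙ ·
♖ ♘ ♗ ♕ ♔ ♗ ♘ ♖


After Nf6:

♜ ♞ ♝ ♛ ♚ ♝ · ♜
♟ ♟ ♟ ♟ ♟ ♟ ♟ ♟
· · · · · ♞ · ·
· · · · · · · ·
· · · · · · · ♙
· · · · · · · ·
♙ ♙ ♙ ♙ ♙ ♙ ♙ ·
♖ ♘ ♗ ♕ ♔ ♗ ♘ ♖


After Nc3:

♜ ♞ ♝ ♛ ♚ ♝ · ♜
♟ ♟ ♟ ♟ ♟ ♟ ♟ ♟
· · · · · ♞ · ·
· · · · · · · ·
· · · · · · · ♙
· · ♘ · · · · ·
♙ ♙ ♙ ♙ ♙ ♙ ♙ ·
♖ · ♗ ♕ ♔ ♗ ♘ ♖


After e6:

♜ ♞ ♝ ♛ ♚ ♝ · ♜
♟ ♟ ♟ ♟ · ♟ ♟ ♟
· · · · ♟ ♞ · ·
· · · · · · · ·
· · · · · · · ♙
· · ♘ · · · · ·
♙ ♙ ♙ ♙ ♙ ♙ ♙ ·
♖ · ♗ ♕ ♔ ♗ ♘ ♖


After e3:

♜ ♞ ♝ ♛ ♚ ♝ · ♜
♟ ♟ ♟ ♟ · ♟ ♟ ♟
· · · · ♟ ♞ · ·
· · · · · · · ·
· · · · · · · ♙
· · ♘ · ♙ · · ·
♙ ♙ ♙ ♙ · ♙ ♙ ·
♖ · ♗ ♕ ♔ ♗ ♘ ♖


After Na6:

♜ · ♝ ♛ ♚ ♝ · ♜
♟ ♟ ♟ ♟ · ♟ ♟ ♟
♞ · · · ♟ ♞ · ·
· · · · · · · ·
· · · · · · · ♙
· · ♘ · ♙ · · ·
♙ ♙ ♙ ♙ · ♙ ♙ ·
♖ · ♗ ♕ ♔ ♗ ♘ ♖


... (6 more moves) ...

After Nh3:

♜ · ♝ ♛ ♚ · · ♜
♟ ♟ ♟ ♟ ♝ ♟ · ♟
· · · · ♟ ♞ · ·
· · · · · · ♟ ·
· ♞ · · · · · ♙
· · ♘ · ♙ · ♙ ♘
♙ ♙ ♙ ♙ · ♙ · ·
♖ · ♗ ♕ ♔ ♗ · ♖


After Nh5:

♜ · ♝ ♛ ♚ · · ♜
♟ ♟ ♟ ♟ ♝ ♟ · ♟
· · · · ♟ · · ·
· · · · · · ♟ ♞
· ♞ · · · · · ♙
· · ♘ · ♙ · ♙ ♘
♙ ♙ ♙ ♙ · ♙ · ·
♖ · ♗ ♕ ♔ ♗ · ♖



  a b c d e f g h
  ─────────────────
8│♜ · ♝ ♛ ♚ · · ♜│8
7│♟ ♟ ♟ ♟ ♝ ♟ · ♟│7
6│· · · · ♟ · · ·│6
5│· · · · · · ♟ ♞│5
4│· ♞ · · · · · ♙│4
3│· · ♘ · ♙ · ♙ ♘│3
2│♙ ♙ ♙ ♙ · ♙ · ·│2
1│♖ · ♗ ♕ ♔ ♗ · ♖│1
  ─────────────────
  a b c d e f g h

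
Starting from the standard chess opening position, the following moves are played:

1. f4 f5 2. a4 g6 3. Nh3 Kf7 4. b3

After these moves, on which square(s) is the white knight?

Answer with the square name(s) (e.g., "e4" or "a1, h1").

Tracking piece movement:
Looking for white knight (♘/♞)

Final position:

  a b c d e f g h
  ─────────────────
8│♜ ♞ ♝ ♛ · ♝ ♞ ♜│8
7│♟ ♟ ♟ ♟ ♟ ♚ · ♟│7
6│· · · · · · ♟ ·│6
5│· · · · · ♟ · ·│5
4│♙ · · · · ♙ · ·│4
3│· ♙ · · · · · ♘│3
2│· · ♙ ♙ ♙ · ♙ ♙│2
1│♖ ♘ ♗ ♕ ♔ ♗ · ♖│1
  ─────────────────
  a b c d e f g h


b1, h3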